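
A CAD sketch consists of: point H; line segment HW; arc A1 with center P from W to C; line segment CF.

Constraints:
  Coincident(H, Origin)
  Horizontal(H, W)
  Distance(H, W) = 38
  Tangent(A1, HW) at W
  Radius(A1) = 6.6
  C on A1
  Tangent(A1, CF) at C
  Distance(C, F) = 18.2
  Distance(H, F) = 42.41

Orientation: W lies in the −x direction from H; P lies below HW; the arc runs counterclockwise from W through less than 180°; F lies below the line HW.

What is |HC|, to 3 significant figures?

44.7

Checks: H = (0.00, 0.00) ✓; |PC| = 6.600 ✓; ∠(PC, CF) = 90.00° ✓; |CF| = 18.20 ✓; |HF| = 42.41 ✓.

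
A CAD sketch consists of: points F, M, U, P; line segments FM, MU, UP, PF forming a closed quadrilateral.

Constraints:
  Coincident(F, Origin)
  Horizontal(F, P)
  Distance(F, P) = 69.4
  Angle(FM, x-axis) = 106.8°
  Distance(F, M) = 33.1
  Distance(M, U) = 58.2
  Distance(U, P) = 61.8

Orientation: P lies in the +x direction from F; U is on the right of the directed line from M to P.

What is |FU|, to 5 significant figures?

25.363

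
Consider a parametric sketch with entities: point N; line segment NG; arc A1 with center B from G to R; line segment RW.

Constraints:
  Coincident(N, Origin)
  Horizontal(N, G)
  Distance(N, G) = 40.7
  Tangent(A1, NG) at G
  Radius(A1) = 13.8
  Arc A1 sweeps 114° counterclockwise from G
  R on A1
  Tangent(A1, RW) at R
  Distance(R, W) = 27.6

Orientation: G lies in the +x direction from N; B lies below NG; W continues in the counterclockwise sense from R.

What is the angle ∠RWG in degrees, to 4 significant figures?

25.77°

On A1, G sits at bearing 90° from B; a 114° counterclockwise sweep puts R at bearing 204°, so R = B + 13.8·(cos 204°, sin 204°) = (28.09, -19.41). The tangent condition forces BR to be normal to RW, so RW runs along (−sin 204°, cos 204°); with |RW| = 27.6, W = (39.32, -44.63). Then cos ∠RWG = WR·WG / (|WR||WG|), giving 25.77°.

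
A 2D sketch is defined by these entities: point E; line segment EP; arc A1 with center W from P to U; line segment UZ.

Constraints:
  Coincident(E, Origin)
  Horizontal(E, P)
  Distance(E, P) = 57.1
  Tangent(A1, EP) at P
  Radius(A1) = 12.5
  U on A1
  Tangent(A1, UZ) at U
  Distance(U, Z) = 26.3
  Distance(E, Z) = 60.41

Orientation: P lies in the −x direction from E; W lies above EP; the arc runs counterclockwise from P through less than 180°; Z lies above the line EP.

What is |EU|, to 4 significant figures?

46.49

Checks: |WU| = 12.50 ✓; ∠(WU, UZ) = 90.00° ✓; |UZ| = 26.30 ✓; |EZ| = 60.41 ✓.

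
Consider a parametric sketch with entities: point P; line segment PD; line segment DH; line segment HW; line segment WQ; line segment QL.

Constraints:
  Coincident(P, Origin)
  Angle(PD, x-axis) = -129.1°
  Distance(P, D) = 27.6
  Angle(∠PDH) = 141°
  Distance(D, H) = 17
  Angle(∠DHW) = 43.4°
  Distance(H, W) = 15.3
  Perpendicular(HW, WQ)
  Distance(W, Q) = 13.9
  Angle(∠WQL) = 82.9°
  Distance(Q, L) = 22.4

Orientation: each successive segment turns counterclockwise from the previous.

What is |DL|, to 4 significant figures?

19.29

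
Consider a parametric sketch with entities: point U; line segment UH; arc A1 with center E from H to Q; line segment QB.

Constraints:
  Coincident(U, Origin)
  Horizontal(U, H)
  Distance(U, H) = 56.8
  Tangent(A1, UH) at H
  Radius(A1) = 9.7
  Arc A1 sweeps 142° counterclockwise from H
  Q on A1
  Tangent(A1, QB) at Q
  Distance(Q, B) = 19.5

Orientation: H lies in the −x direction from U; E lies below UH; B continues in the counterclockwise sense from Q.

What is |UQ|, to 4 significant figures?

65.12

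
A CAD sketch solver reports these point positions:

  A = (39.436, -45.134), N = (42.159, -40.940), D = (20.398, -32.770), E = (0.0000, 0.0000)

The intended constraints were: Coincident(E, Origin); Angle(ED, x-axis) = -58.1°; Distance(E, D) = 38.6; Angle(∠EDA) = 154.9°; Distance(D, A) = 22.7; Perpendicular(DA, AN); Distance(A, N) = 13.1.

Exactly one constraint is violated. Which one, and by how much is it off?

Distance(A, N) = 13.1 — off by 8.10.

E = (0.00, 0.00) ✓; ED at -58.10° ✓; |ED| = 38.60 ✓; ∠EDA = 154.9° ✓; |DA| = 22.70 ✓; ∠(DA, AN) = 90.01° ✓; |AN| = 5.000 ✗.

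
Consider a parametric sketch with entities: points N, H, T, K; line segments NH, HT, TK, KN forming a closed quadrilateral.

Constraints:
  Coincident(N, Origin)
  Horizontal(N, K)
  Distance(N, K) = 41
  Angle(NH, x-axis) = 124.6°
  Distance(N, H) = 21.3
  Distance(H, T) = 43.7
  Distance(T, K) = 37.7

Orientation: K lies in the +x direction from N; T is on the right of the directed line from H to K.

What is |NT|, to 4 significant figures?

22.57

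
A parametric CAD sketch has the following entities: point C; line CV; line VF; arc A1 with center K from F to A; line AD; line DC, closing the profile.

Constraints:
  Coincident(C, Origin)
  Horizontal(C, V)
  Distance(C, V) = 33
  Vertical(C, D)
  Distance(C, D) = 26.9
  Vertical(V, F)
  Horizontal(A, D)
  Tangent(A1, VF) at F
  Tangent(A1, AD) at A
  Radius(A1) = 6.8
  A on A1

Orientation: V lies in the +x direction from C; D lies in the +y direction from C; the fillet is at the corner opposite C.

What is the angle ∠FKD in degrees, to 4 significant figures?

165.5°

The virtual corner opposite C is at (33.00, 26.90). The tangent condition forces KF to be normal to VF and tangency of A1 to AD means the radius KA is perpendicular to AD, with radius 6.8, so the center K sits 6.8 in from both sides at K = (26.20, 20.10). That places the tangent points at F = (33.00, 20.10) on VF and A = (26.20, 26.90) on AD. Then cos ∠FKD = KF·KD / (|KF||KD|), giving 165.5°.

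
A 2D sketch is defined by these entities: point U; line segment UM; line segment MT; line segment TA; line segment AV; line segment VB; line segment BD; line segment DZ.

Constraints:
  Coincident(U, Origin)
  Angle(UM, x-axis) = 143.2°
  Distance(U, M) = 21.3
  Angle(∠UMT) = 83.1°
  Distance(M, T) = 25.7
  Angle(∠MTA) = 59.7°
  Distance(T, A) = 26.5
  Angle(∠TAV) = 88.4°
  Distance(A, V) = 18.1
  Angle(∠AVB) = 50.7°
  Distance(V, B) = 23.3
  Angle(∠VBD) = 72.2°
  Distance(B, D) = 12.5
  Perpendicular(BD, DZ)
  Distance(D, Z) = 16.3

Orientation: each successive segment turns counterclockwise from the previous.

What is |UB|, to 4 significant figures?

22.50

U is at the origin; UM runs at 143.2° with length 21.3, so M = (-17.06, 12.76). ∠UMT = 83.1° gives MT at -119.9° from the x-axis; with |MT| = 25.7, T = (-29.87, -9.520). ∠MTA = 59.7° gives TA at 0.4000° from the x-axis; with |TA| = 26.5, A = (-3.367, -9.335). ∠TAV = 88.4° gives AV at 92.00° from the x-axis; with |AV| = 18.1, V = (-3.999, 8.754). ∠AVB = 50.7° gives VB at -138.7° from the x-axis; with |VB| = 23.3, B = (-21.50, -6.624). Then |UB| = |B − U| = 22.50.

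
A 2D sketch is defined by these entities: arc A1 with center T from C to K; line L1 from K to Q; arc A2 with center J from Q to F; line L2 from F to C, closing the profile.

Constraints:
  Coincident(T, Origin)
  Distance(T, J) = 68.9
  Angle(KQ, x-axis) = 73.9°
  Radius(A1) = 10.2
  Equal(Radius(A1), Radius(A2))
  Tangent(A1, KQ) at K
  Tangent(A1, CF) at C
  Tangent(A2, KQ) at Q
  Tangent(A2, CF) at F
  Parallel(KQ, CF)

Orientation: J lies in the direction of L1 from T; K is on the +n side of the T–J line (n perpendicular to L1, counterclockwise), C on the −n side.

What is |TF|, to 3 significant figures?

69.7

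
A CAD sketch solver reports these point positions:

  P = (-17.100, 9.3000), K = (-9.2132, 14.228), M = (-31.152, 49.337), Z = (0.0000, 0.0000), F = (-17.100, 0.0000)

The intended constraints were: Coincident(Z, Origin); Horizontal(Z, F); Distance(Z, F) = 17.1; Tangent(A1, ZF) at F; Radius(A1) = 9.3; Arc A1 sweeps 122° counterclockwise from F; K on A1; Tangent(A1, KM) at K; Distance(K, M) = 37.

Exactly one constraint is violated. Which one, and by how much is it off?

Distance(K, M) = 37 — off by 4.40.

Z = (0.00, 0.00) ✓; Z.y = 0.00, F.y = 0.00 ✓; |ZF| = 17.10 ✓; ∠(PF, FZ) = 90.00° ✓; |PF| = 9.300 ✓; bearing(P→K) − bearing(P→F) = 122.0° ✓; |PK| = 9.300 ✓; ∠(PK, KM) = 90.00° ✓; |KM| = 41.40 ✗.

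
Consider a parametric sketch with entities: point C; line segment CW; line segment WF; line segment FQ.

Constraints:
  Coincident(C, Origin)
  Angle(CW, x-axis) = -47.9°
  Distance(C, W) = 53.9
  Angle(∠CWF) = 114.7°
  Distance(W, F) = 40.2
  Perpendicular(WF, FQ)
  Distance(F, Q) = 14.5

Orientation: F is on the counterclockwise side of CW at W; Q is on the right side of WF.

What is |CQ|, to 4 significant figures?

89.23

C is at the origin; CW runs at -47.9° with length 53.9, so W = 53.9·(cos -47.9°, sin -47.9°) = (36.14, -39.99). ∠CWF = 114.7°, so WF runs at -47.9° + (180° − 114.7°) = 17.40° from the x-axis; with |WF| = 40.2, F = W + 40.2·(cos 17.40°, sin 17.40°) = (74.50, -27.97). WF is perpendicular to FQ; with |FQ| = 14.5 on the right of WF, Q = F + 14.5·(0.2990, -0.9542) = (78.83, -41.81). Then |CQ| = |Q − C| = 89.23.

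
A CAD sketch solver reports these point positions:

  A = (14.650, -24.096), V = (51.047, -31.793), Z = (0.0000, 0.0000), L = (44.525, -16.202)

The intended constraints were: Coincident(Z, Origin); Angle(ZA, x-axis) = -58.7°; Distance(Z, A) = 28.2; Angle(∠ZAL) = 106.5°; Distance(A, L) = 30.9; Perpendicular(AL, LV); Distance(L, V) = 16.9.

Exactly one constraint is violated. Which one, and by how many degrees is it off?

Perpendicular(AL, LV) — off by 7.90°.

Z = (0.00, 0.00) ✓; ZA at -58.70° ✓; |ZA| = 28.20 ✓; ∠ZAL = 106.5° ✓; |AL| = 30.90 ✓; ∠(AL, LV) = 82.10° ✗; |LV| = 16.90 ✓.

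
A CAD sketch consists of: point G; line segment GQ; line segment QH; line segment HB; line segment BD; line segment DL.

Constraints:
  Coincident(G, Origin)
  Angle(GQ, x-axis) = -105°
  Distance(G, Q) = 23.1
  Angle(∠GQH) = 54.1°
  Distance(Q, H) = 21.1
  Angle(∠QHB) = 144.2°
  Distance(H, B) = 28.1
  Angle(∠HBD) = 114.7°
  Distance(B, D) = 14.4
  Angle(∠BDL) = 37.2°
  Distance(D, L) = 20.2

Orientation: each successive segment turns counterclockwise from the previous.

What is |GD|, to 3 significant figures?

30.0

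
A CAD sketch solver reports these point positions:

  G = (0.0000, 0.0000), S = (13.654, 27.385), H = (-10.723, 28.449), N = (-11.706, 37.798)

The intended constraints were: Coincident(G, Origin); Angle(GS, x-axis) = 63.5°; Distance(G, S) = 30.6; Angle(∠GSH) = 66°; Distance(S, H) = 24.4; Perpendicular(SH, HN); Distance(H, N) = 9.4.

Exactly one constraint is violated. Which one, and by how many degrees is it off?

Perpendicular(SH, HN) — off by 8.50°.

G = (0.00, 0.00) ✓; GS at 63.50° ✓; |GS| = 30.60 ✓; ∠GSH = 66.00° ✓; |SH| = 24.40 ✓; ∠(SH, HN) = 81.50° ✗; |HN| = 9.401 ✓.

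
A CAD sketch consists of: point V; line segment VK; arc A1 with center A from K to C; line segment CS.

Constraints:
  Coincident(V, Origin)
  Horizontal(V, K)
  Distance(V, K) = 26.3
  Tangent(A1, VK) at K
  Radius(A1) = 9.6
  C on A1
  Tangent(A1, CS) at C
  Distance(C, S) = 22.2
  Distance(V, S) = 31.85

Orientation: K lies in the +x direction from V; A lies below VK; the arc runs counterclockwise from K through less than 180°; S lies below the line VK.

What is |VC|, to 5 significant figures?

18.547

Checks: V = (0.00, 0.00) ✓; |AC| = 9.600 ✓; ∠(AC, CS) = 90.00° ✓; |CS| = 22.20 ✓; |VS| = 31.85 ✓.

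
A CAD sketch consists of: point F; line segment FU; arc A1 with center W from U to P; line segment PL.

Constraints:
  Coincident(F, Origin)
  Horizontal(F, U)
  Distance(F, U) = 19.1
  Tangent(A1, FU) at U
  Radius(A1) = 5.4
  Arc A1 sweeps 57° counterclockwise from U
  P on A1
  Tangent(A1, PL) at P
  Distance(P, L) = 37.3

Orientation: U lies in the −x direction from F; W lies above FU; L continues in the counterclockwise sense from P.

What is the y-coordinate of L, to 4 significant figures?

33.74

F is at the origin; F and U share the same y with |FU| = 19.1 and U on the −x side, so U = (-19.10, 0.000). The tangent condition forces WU to be normal to FU, so W = U + (0, 5.4) = (-19.10, 5.400). On A1, U sits at bearing -90° from W; a 57° counterclockwise sweep puts P at bearing -33°, so P = W + 5.4·(cos -33°, sin -33°) = (-14.57, 2.459). Since A1 is tangent to PL there, WP ⟂ PL, so PL runs along (−sin -33°, cos -33°); with |PL| = 37.3, L = (5.744, 33.74). So L.y = 33.74.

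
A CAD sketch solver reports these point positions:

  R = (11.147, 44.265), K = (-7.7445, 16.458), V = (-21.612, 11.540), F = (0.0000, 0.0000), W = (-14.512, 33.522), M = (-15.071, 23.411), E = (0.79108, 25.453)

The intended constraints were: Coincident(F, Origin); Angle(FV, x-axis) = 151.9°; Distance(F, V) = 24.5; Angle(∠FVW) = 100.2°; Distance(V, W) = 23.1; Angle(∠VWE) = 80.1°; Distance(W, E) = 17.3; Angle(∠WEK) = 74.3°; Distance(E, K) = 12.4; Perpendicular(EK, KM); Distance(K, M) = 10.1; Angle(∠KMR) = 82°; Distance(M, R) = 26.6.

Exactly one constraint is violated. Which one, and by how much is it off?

Distance(M, R) = 26.6 — off by 6.90.

F = (0.00, 0.00) ✓; FV at 151.9° ✓; |FV| = 24.50 ✓; ∠FVW = 100.2° ✓; |VW| = 23.10 ✓; ∠VWE = 80.10° ✓; |WE| = 17.30 ✓; ∠WEK = 74.30° ✓; |EK| = 12.40 ✓; ∠(EK, KM) = 90.00° ✓; |KM| = 10.10 ✓; ∠KMR = 82.00° ✓; |MR| = 33.50 ✗.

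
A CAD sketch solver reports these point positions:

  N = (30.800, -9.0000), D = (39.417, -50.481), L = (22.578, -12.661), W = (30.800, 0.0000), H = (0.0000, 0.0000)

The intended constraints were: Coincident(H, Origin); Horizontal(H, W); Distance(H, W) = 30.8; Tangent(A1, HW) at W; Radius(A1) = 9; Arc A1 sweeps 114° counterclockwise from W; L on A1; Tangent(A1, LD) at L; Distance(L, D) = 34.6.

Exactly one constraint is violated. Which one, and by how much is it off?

Distance(L, D) = 34.6 — off by 6.80.

H = (0.00, 0.00) ✓; H.y = 0.00, W.y = 0.00 ✓; |HW| = 30.80 ✓; ∠(NW, WH) = 90.00° ✓; |NW| = 9.000 ✓; bearing(N→L) − bearing(N→W) = 114.0° ✓; |NL| = 9.000 ✓; ∠(NL, LD) = 90.00° ✓; |LD| = 41.40 ✗.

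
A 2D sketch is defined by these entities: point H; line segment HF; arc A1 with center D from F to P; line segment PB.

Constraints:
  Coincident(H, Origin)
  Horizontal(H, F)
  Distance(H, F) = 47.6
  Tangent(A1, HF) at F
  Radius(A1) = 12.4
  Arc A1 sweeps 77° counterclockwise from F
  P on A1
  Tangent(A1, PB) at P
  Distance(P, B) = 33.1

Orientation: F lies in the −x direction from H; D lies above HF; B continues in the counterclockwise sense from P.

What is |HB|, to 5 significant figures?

50.403

H is at the origin; HF is horizontal with |HF| = 47.6 and F on the −x side, so F = (-47.600, 0.0000). The tangent condition forces DF to be normal to HF, so D = F + (0, 12.4) = (-47.600, 12.400). On A1, F sits at bearing -90° from D; a 77° counterclockwise sweep puts P at bearing -13°, so P = D + 12.4·(cos -13°, sin -13°) = (-35.518, 9.6106). A1 meets PB tangentially, so DP is at right angles to PB, so PB runs along (−sin -13°, cos -13°); with |PB| = 33.1, B = (-28.072, 41.862). Then |HB| = |B − H| = 50.403.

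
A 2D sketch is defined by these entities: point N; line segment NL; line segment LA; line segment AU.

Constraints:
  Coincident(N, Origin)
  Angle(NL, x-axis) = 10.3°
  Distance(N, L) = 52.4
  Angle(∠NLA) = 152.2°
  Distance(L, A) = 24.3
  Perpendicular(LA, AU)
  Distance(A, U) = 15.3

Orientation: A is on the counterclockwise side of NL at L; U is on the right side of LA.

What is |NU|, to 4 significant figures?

81.06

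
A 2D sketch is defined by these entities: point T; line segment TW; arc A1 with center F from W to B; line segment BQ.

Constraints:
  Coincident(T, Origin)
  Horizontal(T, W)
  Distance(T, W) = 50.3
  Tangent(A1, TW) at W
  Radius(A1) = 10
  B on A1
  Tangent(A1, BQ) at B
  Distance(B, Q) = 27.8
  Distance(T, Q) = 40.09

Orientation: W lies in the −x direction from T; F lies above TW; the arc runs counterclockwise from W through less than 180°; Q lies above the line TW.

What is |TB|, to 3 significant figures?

42.0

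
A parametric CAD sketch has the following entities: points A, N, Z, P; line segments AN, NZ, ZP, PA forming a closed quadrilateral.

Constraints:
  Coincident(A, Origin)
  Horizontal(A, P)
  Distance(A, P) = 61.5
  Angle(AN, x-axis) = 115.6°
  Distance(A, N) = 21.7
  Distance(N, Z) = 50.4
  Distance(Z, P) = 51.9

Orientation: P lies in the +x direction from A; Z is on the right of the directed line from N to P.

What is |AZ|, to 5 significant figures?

28.797

A is at the origin; A and P share the same y with |AP| = 61.5 and P in +x, so P = (61.5, 0). AN runs at 115.6° with |AN| = 21.7, so N = (-9.3763, 19.570). Z is determined by |NZ| = 50.4 and |ZP| = 51.9 together: it lies at the intersection of circle(N, 50.4) and circle(P, 51.9). With |NP| = 73.528, the foot of the radical line on NP is 35.721 from N and the perpendicular offset is √(50.4² − 35.721²) = 35.555. Taking the right-of-NP solution: Z = (15.593, -24.210).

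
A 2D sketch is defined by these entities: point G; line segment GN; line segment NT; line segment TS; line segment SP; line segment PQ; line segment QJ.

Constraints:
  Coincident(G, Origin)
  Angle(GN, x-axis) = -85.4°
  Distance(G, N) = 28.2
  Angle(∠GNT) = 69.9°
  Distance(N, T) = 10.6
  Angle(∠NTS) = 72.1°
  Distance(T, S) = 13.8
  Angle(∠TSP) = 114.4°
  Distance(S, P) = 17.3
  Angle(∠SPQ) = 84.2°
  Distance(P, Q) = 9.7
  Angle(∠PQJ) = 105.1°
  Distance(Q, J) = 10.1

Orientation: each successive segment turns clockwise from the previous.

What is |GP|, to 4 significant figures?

23.47

G is at the origin; GN runs at -85.4° with length 28.2, so N = (2.262, -28.11). ∠GNT = 69.9° gives NT at 164.5° from the x-axis; with |NT| = 10.6, T = (-7.953, -25.28). ∠NTS = 72.1° gives TS at 56.60° from the x-axis; with |TS| = 13.8, S = (-0.3562, -13.76). ∠TSP = 114.4° gives SP at -9.000° from the x-axis; with |SP| = 17.3, P = (16.73, -16.46). Then |GP| = |P − G| = 23.47.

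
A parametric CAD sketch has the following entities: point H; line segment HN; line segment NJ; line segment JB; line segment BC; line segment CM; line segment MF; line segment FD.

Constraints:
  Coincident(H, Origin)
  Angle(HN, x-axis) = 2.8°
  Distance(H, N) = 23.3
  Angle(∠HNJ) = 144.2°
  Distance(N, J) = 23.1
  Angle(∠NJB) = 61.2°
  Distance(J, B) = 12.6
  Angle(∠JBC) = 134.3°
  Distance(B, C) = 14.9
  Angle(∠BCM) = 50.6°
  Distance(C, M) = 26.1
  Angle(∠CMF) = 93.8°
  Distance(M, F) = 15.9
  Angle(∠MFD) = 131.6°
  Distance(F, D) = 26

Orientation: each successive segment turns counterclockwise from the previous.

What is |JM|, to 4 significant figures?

13.24

H is at the origin; HN runs at 2.8° with length 23.3, so N = (23.27, 1.138). ∠HNJ = 144.2° gives NJ at 38.60° from the x-axis; with |NJ| = 23.1, J = (41.33, 15.55). ∠NJB = 61.2° gives JB at 157.4° from the x-axis; with |JB| = 12.6, B = (29.69, 20.39). ∠JBC = 134.3° gives BC at -156.9° from the x-axis; with |BC| = 14.9, C = (15.99, 14.55). ∠BCM = 50.6° gives CM at -27.50° from the x-axis; with |CM| = 26.1, M = (39.14, 2.494). Then |JM| = |M − J| = 13.24.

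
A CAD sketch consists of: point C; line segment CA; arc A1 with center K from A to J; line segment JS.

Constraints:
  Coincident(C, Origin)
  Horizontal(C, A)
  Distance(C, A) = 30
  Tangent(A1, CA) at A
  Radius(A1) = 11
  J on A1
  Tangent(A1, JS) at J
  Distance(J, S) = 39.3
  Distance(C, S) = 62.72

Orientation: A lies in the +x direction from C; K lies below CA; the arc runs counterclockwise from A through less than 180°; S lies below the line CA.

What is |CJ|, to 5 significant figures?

25.261

C is at the origin; CA is horizontal with |CA| = 30.0 and A on the +x side, so A = (30.000, 0.0000). A1 meets CA tangentially, so KA is at right angles to CA, so K = A + (0, -11) = (30.000, -11.000). Since KJ ⟂ JS (tangency), |KS| = √(11.0² + 39.3²) = 40.810 regardless of where J sits on A1. So S lies on both circle(C, 62.72) and circle(K, 40.810); the below-CA intersection is S = (35.987, -51.369). J is the foot of the tangent from S: J = (19.957, -15.487).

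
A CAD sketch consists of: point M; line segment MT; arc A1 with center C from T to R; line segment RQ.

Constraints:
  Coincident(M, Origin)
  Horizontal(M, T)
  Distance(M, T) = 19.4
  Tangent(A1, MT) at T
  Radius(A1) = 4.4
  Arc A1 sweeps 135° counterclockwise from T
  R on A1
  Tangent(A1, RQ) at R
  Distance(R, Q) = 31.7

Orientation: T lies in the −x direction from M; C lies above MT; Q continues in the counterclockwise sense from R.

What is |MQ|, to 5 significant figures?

48.924

On A1, T sits at bearing -90° from C; a 135° counterclockwise sweep puts R at bearing 45°, so R = C + 4.4·(cos 45°, sin 45°) = (-16.289, 7.5113). The tangent condition forces CR to be normal to RQ, so RQ runs along (−sin 45°, cos 45°); with |RQ| = 31.7, Q = (-38.704, 29.927). Then |MQ| = |Q − M| = 48.924.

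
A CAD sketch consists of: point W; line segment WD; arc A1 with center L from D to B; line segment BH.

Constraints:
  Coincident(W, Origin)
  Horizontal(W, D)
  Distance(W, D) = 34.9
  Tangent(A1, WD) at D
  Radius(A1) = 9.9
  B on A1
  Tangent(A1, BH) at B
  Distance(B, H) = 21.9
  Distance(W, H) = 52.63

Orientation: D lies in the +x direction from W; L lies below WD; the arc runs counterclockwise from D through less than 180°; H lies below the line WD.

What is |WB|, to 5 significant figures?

31.573

Checks: W.y = 0.00, D.y = 0.00 ✓; |LB| = 9.900 ✓; ∠(LB, BH) = 90.00° ✓; |BH| = 21.90 ✓; |WH| = 52.63 ✓.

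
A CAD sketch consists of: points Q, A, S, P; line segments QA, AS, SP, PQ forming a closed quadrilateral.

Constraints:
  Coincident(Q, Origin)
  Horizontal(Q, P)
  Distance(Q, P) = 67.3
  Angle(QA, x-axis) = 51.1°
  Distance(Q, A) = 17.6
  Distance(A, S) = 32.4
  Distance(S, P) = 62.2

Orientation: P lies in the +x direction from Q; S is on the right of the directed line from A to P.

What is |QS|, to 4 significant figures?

20.18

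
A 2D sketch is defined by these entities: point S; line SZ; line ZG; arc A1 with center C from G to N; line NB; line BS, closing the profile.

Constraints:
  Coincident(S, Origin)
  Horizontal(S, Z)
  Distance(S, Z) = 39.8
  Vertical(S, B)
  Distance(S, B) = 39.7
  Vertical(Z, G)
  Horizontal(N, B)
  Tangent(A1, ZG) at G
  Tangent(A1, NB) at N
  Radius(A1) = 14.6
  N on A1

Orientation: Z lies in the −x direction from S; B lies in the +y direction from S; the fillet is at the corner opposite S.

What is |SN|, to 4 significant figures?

47.02

S is at the origin; S and Z share the same y with |SZ| = 39.8 and Z on the −x side, so Z = (-39.80, 0.000). SB is vertical with |SB| = 39.7 and B on the +y side, so B = (0.000, 39.70). The virtual corner opposite S is at (-39.80, 39.70). Since A1 is tangent to ZG there, CG ⟂ ZG and the tangent condition forces CN to be normal to NB, with radius 14.6, so the center C sits 14.6 in from both sides at C = (-25.20, 25.10). That places the tangent points at G = (-39.80, 25.10) on ZG and N = (-25.20, 39.70) on NB. Then |SN| = |N − S| = 47.02.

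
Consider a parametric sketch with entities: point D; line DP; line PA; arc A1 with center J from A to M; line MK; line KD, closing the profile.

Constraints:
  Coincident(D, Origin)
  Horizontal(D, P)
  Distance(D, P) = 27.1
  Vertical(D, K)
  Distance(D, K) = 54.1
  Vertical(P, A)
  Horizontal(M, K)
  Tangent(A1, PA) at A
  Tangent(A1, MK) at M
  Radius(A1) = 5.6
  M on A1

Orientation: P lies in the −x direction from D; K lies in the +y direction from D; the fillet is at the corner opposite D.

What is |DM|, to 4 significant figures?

58.22

D is at the origin; DP is horizontal with |DP| = 27.1 and P on the −x side, so P = (-27.10, 0.000). DK is vertical with |DK| = 54.1 and K on the +y side, so K = (0.000, 54.10). The virtual corner opposite D is at (-27.10, 54.10). Since A1 is tangent to PA there, JA ⟂ PA and A1 meets MK tangentially, so JM is at right angles to MK, with radius 5.6, so the center J sits 5.6 in from both sides at J = (-21.50, 48.50). That places the tangent points at A = (-27.10, 48.50) on PA and M = (-21.50, 54.10) on MK. Then |DM| = |M − D| = 58.22.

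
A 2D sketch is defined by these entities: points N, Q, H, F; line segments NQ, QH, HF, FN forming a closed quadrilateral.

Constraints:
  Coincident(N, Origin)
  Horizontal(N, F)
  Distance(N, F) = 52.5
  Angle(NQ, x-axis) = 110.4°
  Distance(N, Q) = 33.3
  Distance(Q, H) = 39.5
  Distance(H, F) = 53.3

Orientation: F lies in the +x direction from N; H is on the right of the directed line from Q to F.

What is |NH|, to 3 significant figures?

6.67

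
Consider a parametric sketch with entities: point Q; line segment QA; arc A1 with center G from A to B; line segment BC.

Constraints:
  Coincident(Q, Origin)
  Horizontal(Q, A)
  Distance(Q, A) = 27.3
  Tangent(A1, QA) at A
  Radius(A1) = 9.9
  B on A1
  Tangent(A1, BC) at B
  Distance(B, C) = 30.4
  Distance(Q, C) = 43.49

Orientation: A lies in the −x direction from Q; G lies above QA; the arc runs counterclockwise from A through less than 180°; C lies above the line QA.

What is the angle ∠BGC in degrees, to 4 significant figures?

71.96°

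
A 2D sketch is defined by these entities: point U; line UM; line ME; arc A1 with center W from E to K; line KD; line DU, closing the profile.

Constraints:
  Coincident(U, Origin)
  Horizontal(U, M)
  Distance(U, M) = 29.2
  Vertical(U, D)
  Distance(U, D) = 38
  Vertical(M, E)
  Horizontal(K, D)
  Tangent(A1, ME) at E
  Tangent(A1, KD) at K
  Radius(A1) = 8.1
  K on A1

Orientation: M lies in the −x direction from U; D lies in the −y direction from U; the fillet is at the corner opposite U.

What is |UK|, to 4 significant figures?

43.47

The virtual corner opposite U is at (-29.20, -38.00). A1 meets ME tangentially, so WE is at right angles to ME and the tangent condition forces WK to be normal to KD, with radius 8.1, so the center W sits 8.1 in from both sides at W = (-21.10, -29.90). That places the tangent points at E = (-29.20, -29.90) on ME and K = (-21.10, -38.00) on KD. Then |UK| = |K − U| = 43.47.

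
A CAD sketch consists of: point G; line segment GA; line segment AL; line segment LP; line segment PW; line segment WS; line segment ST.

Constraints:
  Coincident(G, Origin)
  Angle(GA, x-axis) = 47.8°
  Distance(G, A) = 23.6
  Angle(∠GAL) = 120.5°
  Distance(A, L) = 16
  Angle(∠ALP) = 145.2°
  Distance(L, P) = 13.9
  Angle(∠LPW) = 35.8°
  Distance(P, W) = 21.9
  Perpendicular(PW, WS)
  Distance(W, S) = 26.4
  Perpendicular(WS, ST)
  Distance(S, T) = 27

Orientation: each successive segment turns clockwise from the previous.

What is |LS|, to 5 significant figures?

21.135

G is at the origin; GA runs at 47.8° with length 23.6, so A = (15.853, 17.483). ∠GAL = 120.5° gives AL at -11.700° from the x-axis; with |AL| = 16.0, L = (31.520, 14.238). ∠ALP = 145.2° gives LP at -46.500° from the x-axis; with |LP| = 13.9, P = (41.088, 4.1557). ∠LPW = 35.8° gives PW at 169.30° from the x-axis; with |PW| = 21.9, W = (19.569, 8.2218). PW ⟂ WS, so WS runs at 79.300°; with |WS| = 26.4, S = (24.471, 34.163). Then |LS| = |S − L| = 21.135.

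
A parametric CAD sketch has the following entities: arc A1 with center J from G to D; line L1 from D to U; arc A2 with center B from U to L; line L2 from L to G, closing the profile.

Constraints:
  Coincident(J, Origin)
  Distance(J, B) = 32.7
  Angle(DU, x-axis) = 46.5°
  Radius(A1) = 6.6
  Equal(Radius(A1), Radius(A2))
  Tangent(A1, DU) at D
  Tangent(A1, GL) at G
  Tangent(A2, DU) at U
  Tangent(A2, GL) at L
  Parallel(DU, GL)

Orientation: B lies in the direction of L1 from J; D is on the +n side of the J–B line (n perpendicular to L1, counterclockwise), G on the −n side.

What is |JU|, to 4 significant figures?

33.36

The slot axis is L1's direction at 46.5°, so u = (cos 46.5°, sin 46.5°) = (0.6884, 0.7254) and n = (−sin 46.5°, cos 46.5°) = (-0.7254, 0.6884). J is at the origin and B lies 32.7 along u from J, so B = 32.7·u = (22.51, 23.72). Tangency of A1 to both parallel lines with radius 6.6 puts D and G at J ± 6.6·n: D = (-4.787, 4.543), G = (4.787, -4.543). Equal radii place U and L the same way about B: U = B + 6.6·n = (17.72, 28.26), L = B − 6.6·n = (27.30, 19.18). Then |JU| = |U − J| = 33.36.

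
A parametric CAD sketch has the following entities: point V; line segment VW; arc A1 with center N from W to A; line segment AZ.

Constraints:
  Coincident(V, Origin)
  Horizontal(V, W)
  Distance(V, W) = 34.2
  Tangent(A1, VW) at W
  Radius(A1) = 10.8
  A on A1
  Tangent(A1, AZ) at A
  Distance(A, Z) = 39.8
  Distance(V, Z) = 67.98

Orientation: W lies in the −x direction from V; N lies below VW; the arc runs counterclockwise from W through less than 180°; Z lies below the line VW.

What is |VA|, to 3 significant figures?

46.2

Checks: ∠(NW, WV) = 90.00° ✓; |NW| = 10.80 ✓; |NA| = 10.80 ✓; ∠(NA, AZ) = 90.00° ✓; |AZ| = 39.80 ✓; |VZ| = 67.98 ✓.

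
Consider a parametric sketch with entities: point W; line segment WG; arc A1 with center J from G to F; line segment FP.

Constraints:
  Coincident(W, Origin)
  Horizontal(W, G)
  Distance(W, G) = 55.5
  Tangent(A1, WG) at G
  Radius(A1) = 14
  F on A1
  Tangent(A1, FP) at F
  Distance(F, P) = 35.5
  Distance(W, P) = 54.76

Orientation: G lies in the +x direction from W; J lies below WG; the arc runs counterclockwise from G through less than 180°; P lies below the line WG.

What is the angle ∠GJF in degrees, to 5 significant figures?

73.981°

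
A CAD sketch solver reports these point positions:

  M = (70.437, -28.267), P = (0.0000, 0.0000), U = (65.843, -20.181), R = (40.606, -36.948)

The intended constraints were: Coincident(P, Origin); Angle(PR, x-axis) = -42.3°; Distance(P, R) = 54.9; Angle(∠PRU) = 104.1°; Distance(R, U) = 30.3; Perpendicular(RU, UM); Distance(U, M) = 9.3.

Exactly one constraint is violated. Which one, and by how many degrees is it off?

Perpendicular(RU, UM) — off by 4.00°.

P = (0.00, 0.00) ✓; PR at -42.30° ✓; |PR| = 54.90 ✓; ∠PRU = 104.1° ✓; |RU| = 30.30 ✓; ∠(RU, UM) = 94.00° ✗; |UM| = 9.300 ✓.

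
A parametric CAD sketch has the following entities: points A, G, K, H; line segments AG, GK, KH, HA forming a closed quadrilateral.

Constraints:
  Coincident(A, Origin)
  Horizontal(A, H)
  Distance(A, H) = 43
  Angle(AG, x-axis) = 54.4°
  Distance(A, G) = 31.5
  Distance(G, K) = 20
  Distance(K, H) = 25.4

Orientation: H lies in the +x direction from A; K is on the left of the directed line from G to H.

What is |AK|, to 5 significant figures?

45.741

A is at the origin; AH is horizontal with |AH| = 43.0 and H in +x, so H = (43.0, 0). AG runs at 54.4° with |AG| = 31.5, so G = (18.337, 25.613). K is determined by |GK| = 20.0 and |KH| = 25.4 together: it lies at the intersection of circle(G, 20.0) and circle(H, 25.4). With |GH| = 35.557, the foot of the radical line on GH is 14.331 from G and the perpendicular offset is √(20.0² − 14.331²) = 13.951. Taking the left-of-GH solution: K = (38.326, 24.966).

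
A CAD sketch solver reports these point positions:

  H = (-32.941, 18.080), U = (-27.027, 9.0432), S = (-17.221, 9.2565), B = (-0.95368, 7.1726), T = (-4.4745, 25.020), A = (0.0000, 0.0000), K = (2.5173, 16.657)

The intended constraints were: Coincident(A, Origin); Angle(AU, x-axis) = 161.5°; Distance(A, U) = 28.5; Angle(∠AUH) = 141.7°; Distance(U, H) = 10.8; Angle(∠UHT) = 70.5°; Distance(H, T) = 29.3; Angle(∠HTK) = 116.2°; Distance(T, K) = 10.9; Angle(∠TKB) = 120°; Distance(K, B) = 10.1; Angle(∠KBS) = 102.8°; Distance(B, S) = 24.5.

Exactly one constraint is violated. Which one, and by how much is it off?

Distance(B, S) = 24.5 — off by 8.10.

A = (0.00, 0.00) ✓; AU at 161.5° ✓; |AU| = 28.50 ✓; ∠AUH = 141.7° ✓; |UH| = 10.80 ✓; ∠UHT = 70.50° ✓; |HT| = 29.30 ✓; ∠HTK = 116.2° ✓; |TK| = 10.90 ✓; ∠TKB = 120.0° ✓; |KB| = 10.10 ✓; ∠KBS = 102.8° ✓; |BS| = 16.40 ✗.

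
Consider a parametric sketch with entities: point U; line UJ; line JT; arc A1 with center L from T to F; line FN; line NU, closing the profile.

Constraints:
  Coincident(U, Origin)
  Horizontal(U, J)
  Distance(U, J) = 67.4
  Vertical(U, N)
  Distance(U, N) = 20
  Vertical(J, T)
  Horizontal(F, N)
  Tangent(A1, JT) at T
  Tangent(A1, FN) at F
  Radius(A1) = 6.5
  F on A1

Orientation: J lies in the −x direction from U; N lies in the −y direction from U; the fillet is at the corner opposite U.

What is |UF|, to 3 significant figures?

64.1

U is at the origin; U and J share the same y with |UJ| = 67.4 and J on the −x side, so J = (-67.4, 0.00). UN is vertical with |UN| = 20.0 and N on the −y side, so N = (0.00, -20.0). The virtual corner opposite U is at (-67.4, -20.0). Since A1 is tangent to JT there, LT ⟂ JT and the tangent condition forces LF to be normal to FN, with radius 6.5, so the center L sits 6.5 in from both sides at L = (-60.9, -13.5). That places the tangent points at T = (-67.4, -13.5) on JT and F = (-60.9, -20.0) on FN. Then |UF| = |F − U| = 64.1.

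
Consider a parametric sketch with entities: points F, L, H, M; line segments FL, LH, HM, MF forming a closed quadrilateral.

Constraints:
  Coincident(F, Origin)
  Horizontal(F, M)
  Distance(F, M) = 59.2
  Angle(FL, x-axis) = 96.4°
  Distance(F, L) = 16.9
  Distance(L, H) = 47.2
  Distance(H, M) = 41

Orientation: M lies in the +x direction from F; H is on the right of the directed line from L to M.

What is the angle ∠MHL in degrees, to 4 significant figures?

91.55°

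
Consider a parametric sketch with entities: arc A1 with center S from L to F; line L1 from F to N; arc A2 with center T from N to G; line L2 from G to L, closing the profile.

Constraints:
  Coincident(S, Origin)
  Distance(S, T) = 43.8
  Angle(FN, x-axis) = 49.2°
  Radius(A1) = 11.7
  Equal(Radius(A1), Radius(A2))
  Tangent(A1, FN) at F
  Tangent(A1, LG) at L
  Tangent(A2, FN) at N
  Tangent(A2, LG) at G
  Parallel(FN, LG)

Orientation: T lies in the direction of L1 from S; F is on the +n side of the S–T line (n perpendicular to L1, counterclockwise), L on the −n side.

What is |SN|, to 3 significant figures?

45.3

Tangency of A1 to both parallel lines with radius 11.7 puts F and L at S ± 11.7·n: F = (-8.86, 7.65), L = (8.86, -7.65). Equal radii place N and G the same way about T: N = T + 11.7·n = (19.8, 40.8), G = T − 11.7·n = (37.5, 25.5). Then |SN| = |N − S| = 45.3.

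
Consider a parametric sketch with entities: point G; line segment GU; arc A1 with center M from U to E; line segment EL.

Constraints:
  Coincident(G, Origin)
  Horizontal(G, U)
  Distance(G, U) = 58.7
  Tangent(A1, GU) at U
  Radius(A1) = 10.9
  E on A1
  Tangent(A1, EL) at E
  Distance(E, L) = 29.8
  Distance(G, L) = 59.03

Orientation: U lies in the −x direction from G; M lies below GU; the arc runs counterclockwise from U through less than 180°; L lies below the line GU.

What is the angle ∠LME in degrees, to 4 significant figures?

69.91°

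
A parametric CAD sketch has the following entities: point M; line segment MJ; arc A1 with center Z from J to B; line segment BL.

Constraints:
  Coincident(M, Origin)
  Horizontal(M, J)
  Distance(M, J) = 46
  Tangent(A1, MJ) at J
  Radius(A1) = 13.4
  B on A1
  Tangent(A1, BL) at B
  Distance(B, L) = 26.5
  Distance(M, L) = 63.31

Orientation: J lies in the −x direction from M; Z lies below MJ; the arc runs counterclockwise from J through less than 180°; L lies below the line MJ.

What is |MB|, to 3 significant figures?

61.2

Checks: |ZB| = 13.40 ✓; ∠(ZB, BL) = 90.00° ✓; |BL| = 26.50 ✓; |ML| = 63.31 ✓.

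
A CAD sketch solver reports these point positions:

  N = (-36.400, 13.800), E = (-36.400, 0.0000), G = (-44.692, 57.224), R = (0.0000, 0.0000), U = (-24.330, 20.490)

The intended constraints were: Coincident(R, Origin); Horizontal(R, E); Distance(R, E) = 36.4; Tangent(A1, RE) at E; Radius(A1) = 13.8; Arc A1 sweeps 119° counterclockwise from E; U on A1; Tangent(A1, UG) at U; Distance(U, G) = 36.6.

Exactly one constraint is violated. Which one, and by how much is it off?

Distance(U, G) = 36.6 — off by 5.40.

R = (0.00, 0.00) ✓; R.y = 0.00, E.y = 0.00 ✓; |RE| = 36.40 ✓; ∠(NE, ER) = 90.00° ✓; |NE| = 13.80 ✓; bearing(N→U) − bearing(N→E) = 119.0° ✓; |NU| = 13.80 ✓; ∠(NU, UG) = 90.00° ✓; |UG| = 42.00 ✗.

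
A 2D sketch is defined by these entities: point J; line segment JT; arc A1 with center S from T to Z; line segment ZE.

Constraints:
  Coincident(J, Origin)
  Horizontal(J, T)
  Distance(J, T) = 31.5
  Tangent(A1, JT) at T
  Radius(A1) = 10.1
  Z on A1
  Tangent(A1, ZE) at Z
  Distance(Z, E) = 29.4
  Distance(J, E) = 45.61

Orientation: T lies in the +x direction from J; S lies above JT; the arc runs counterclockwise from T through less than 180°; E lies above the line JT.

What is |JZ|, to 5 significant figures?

42.782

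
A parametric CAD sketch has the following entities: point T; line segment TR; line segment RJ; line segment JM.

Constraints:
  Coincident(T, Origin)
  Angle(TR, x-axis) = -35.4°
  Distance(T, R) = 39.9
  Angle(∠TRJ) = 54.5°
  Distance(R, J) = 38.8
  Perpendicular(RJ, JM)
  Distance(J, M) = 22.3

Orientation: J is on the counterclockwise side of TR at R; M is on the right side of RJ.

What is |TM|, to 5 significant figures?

56.969

T is at the origin; TR runs at -35.4° with length 39.9, so R = 39.9·(cos -35.4°, sin -35.4°) = (32.524, -23.113). ∠TRJ = 54.5°, so RJ runs at -35.4° + (180° − 54.5°) = 90.100° from the x-axis; with |RJ| = 38.8, J = R + 38.8·(cos 90.100°, sin 90.100°) = (32.456, 15.687). RJ is perpendicular to JM; with |JM| = 22.3 on the right of RJ, M = J + 22.3·(1.0000, 0.0017453) = (54.756, 15.726). Then |TM| = |M − T| = 56.969.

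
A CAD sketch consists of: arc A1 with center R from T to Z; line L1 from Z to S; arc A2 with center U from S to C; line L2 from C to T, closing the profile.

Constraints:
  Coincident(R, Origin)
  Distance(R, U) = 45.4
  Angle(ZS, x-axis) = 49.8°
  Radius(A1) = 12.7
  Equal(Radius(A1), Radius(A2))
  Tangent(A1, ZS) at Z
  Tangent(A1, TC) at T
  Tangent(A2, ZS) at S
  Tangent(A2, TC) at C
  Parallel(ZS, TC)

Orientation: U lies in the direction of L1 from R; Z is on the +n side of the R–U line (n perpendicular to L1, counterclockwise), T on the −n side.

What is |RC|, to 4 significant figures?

47.14

The slot axis is L1's direction at 49.8°, so u = (cos 49.8°, sin 49.8°) = (0.6455, 0.7638) and n = (−sin 49.8°, cos 49.8°) = (-0.7638, 0.6455). R is at the origin and U lies 45.4 along u from R, so U = 45.4·u = (29.30, 34.68). Tangency of A1 to both parallel lines with radius 12.7 puts Z and T at R ± 12.7·n: Z = (-9.700, 8.197), T = (9.700, -8.197). Equal radii place S and C the same way about U: S = U + 12.7·n = (19.60, 42.87), C = U − 12.7·n = (39.00, 26.48). Then |RC| = |C − R| = 47.14.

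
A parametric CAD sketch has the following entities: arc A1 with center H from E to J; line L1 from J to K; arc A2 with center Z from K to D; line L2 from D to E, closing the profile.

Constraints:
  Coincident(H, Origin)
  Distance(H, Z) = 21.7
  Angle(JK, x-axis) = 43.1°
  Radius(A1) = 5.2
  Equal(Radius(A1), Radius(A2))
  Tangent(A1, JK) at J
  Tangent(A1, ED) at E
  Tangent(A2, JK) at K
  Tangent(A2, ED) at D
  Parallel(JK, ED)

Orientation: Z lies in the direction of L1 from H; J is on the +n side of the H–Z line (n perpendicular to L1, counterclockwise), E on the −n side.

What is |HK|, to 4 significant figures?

22.31

The slot axis is L1's direction at 43.1°, so u = (cos 43.1°, sin 43.1°) = (0.7302, 0.6833) and n = (−sin 43.1°, cos 43.1°) = (-0.6833, 0.7302). H is at the origin and Z lies 21.7 along u from H, so Z = 21.7·u = (15.84, 14.83). Tangency of A1 to both parallel lines with radius 5.2 puts J and E at H ± 5.2·n: J = (-3.553, 3.797), E = (3.553, -3.797). Equal radii place K and D the same way about Z: K = Z + 5.2·n = (12.29, 18.62), D = Z − 5.2·n = (19.40, 11.03). Then |HK| = |K − H| = 22.31.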